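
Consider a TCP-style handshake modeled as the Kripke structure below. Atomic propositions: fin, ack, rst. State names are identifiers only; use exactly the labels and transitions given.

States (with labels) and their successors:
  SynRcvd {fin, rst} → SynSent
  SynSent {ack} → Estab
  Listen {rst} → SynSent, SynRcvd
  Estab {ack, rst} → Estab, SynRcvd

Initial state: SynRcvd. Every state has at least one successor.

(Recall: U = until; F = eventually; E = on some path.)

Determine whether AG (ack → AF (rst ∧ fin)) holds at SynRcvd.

Violated

States satisfying ack → AF (rst ∧ fin): {SynRcvd, Listen}.
States satisfying AG (ack → AF (rst ∧ fin)): ∅.
Estab is reachable from SynRcvd and violates ack → AF (rst ∧ fin), so AG fails at SynRcvd.
SynRcvd ∉ Sat(AG (ack → AF (rst ∧ fin))).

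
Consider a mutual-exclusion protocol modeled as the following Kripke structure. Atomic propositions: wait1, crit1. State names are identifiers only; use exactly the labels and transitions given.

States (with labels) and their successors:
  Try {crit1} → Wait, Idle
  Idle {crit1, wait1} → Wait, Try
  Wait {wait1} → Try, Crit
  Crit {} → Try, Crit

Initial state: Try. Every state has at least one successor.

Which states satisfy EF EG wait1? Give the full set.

none

States satisfying EG wait1: ∅.
States satisfying EF EG wait1: ∅.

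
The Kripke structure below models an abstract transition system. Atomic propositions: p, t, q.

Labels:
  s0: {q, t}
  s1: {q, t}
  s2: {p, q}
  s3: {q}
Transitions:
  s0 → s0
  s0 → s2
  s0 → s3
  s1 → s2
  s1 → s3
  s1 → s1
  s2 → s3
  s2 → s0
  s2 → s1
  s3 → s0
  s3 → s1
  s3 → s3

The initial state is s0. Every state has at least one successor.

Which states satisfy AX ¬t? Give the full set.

States satisfying ¬t: {s2, s3}.
States satisfying AX ¬t: ∅.

none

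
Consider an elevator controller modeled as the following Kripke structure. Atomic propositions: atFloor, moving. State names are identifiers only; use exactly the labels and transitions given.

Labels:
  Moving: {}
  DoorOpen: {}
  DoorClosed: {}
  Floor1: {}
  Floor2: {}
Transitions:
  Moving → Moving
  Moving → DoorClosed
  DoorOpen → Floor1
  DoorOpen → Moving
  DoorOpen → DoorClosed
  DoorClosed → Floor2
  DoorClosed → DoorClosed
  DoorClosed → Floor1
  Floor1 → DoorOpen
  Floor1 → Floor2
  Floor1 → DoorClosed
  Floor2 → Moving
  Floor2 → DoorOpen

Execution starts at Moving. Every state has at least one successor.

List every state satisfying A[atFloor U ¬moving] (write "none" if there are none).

States satisfying atFloor: ∅.
States satisfying ¬moving: {Moving, DoorOpen, DoorClosed, Floor1, Floor2}.
States satisfying A[atFloor U ¬moving]: {Moving, DoorOpen, DoorClosed, Floor1, Floor2}.

{Moving, DoorOpen, DoorClosed, Floor1, Floor2}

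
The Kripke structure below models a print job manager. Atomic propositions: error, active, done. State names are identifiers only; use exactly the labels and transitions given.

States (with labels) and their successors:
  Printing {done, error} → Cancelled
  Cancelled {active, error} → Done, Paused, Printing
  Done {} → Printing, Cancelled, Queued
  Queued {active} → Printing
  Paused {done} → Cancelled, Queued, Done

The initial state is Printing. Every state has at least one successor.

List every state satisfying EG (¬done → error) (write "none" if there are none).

States satisfying ¬done → error: {Printing, Cancelled, Paused}.
States satisfying EG (¬done → error): {Printing, Cancelled, Paused}.

{Printing, Cancelled, Paused}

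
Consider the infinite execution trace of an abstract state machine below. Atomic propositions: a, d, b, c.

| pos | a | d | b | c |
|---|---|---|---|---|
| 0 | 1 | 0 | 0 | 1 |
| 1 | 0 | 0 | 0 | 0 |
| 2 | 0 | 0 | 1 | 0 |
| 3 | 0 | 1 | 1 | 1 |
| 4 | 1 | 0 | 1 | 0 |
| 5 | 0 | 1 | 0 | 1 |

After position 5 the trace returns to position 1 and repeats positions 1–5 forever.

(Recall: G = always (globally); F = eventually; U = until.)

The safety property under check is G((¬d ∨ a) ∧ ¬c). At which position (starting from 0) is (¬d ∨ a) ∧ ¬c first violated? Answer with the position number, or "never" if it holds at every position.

0

At position 0 the labels are {a, c}, so (¬d ∨ a) ∧ ¬c is false there. This is the first violation.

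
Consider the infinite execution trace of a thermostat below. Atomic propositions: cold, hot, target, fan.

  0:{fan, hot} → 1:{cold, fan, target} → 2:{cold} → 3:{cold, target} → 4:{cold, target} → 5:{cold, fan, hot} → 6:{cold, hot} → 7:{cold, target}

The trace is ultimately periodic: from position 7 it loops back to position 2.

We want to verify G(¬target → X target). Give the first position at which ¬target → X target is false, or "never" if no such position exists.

5

Check ¬target → X target at each position in order: 0 ✓, 1 ✓, 2 ✓, 3 ✓, 4 ✓.
At position 5 the labels are {cold, fan, hot} and the next position 6 has {cold, hot}, so ¬target → X target is false there. This is the first violation.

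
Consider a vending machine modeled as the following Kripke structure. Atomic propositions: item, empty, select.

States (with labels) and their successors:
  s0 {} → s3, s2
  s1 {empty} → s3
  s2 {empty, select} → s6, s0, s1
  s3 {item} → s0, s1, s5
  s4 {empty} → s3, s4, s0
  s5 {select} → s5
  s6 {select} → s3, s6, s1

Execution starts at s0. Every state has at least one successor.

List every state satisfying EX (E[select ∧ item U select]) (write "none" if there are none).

States satisfying E[select ∧ item U select]: {s2, s5, s6}.
States satisfying EX (E[select ∧ item U select]): {s0, s2, s3, s5, s6}.

{s0, s2, s3, s5, s6}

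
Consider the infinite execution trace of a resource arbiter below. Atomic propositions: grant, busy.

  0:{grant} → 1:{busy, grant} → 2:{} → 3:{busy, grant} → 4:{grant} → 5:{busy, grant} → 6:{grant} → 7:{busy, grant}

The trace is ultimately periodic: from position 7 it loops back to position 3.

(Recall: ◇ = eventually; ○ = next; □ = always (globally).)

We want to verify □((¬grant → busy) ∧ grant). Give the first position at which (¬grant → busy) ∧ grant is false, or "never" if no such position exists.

Check (¬grant → busy) ∧ grant at each position in order: 0 ✓, 1 ✓.
At position 2 the labels are {}, so (¬grant → busy) ∧ grant is false there. This is the first violation.

2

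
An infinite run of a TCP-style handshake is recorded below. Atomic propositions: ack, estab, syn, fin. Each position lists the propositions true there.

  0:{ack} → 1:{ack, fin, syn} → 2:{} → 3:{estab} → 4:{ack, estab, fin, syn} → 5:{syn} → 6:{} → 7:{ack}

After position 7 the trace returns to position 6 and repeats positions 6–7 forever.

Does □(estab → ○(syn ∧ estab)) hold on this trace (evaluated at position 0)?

estab → ○(syn ∧ estab) must hold at every position from 0 onward. It fails at position 4, so □(estab → ○(syn ∧ estab)) is false.
Positions where estab holds: 3, 4.
Check ○(syn ∧ estab) at each: 3→ok, 4→fails.

Violated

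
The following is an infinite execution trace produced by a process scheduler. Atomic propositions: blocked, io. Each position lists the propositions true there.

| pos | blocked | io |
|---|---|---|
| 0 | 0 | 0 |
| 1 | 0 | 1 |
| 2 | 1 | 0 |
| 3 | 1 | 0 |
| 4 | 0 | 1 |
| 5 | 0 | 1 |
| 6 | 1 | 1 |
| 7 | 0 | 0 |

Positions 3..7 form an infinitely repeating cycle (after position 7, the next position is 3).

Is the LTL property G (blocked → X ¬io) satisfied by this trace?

Violated

blocked → X ¬io must hold at every position from 0 onward. It fails at position 3, so G (blocked → X ¬io) is false.
Positions where blocked holds: 2, 3, 6.
Check X ¬io at each: 2→ok, 3→fails, 6→ok.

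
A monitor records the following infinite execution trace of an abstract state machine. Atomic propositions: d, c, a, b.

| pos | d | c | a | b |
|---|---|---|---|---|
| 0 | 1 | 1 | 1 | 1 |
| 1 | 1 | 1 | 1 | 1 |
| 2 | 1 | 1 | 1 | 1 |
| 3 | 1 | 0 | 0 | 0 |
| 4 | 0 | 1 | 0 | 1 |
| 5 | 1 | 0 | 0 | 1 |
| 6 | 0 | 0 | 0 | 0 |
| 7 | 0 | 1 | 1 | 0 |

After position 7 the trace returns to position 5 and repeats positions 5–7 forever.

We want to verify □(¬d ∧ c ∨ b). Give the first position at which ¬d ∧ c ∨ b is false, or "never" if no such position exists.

3

Check ¬d ∧ c ∨ b at each position in order: 0 ✓, 1 ✓, 2 ✓.
At position 3 the labels are {d}, so ¬d ∧ c ∨ b is false there. This is the first violation.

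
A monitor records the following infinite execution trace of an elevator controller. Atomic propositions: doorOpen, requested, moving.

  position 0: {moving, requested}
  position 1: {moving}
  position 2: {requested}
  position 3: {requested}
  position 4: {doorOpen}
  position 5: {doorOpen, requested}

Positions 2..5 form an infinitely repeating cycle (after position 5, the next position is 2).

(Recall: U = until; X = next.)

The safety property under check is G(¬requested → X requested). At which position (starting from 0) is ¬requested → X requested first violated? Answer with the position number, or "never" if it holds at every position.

¬requested → X requested holds at every position 0..5, and those are all the positions the trace ever visits, so the invariant G(¬requested → X requested) is never violated.

never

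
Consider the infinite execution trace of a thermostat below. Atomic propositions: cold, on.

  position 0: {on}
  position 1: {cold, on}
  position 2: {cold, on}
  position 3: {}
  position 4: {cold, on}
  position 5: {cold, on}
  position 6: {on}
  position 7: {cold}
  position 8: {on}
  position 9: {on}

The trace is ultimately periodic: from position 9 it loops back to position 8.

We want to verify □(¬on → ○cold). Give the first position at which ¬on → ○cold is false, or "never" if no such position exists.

Check ¬on → ○cold at each position in order: 0 ✓, 1 ✓, 2 ✓, 3 ✓, 4 ✓, 5 ✓, 6 ✓.
At position 7 the labels are {cold} and the next position 8 has {on}, so ¬on → ○cold is false there. This is the first violation.

7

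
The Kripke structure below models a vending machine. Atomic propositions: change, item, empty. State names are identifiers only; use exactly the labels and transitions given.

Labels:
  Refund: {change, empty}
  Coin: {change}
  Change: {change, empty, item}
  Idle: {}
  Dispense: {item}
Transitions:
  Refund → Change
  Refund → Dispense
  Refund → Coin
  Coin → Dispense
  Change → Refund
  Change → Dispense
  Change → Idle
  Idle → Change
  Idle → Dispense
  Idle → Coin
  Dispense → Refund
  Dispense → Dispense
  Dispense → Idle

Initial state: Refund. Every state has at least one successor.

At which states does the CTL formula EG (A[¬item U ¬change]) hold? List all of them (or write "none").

{Coin, Idle, Dispense}

States satisfying A[¬item U ¬change]: {Coin, Idle, Dispense}.
States satisfying EG (A[¬item U ¬change]): {Coin, Idle, Dispense}.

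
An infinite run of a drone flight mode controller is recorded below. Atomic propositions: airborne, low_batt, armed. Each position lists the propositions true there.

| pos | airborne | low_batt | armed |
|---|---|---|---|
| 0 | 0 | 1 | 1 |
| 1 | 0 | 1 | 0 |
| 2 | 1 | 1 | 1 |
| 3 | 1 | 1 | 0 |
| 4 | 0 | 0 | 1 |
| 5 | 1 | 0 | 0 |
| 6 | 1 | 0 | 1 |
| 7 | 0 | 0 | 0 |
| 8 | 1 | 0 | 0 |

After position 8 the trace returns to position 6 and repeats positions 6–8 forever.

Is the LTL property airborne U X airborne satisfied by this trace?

No

Walking from position 0: at position 0, X airborne has not yet held and airborne fails, so airborne U X airborne is false.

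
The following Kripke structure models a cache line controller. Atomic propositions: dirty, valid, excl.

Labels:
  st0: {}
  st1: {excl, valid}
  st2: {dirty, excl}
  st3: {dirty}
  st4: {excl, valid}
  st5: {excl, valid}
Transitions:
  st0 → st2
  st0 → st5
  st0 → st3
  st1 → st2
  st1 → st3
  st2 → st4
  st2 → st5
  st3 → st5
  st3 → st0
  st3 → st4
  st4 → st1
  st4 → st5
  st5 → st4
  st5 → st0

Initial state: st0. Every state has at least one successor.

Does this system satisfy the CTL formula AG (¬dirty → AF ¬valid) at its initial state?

States satisfying ¬dirty → AF ¬valid: {st0, st1, st2, st3}.
States satisfying AG (¬dirty → AF ¬valid): ∅.
st4 is reachable from st0 and violates ¬dirty → AF ¬valid, so AG fails at st0.
st0 ∉ Sat(AG (¬dirty → AF ¬valid)).

Violated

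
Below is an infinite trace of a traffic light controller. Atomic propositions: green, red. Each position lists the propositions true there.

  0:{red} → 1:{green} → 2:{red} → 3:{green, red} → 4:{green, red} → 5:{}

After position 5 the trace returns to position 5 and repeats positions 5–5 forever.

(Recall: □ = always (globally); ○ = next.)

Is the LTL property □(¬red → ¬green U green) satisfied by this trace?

¬red → ¬green U green must hold at every position from 0 onward. It fails at position 5, so □(¬red → ¬green U green) is false.
Positions where ¬red holds: 1, 5.
Check ¬green U green at each: 1→ok, 5→fails.

Violated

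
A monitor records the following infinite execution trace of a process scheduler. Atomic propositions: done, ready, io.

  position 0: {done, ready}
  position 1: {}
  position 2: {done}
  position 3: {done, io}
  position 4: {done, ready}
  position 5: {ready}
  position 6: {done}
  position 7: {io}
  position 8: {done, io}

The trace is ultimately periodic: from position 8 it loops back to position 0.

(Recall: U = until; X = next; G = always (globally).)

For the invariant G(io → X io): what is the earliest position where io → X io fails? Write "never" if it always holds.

Check io → X io at each position in order: 0 ✓, 1 ✓, 2 ✓.
At position 3 the labels are {done, io} and the next position 4 has {done, ready}, so io → X io is false there. This is the first violation.

3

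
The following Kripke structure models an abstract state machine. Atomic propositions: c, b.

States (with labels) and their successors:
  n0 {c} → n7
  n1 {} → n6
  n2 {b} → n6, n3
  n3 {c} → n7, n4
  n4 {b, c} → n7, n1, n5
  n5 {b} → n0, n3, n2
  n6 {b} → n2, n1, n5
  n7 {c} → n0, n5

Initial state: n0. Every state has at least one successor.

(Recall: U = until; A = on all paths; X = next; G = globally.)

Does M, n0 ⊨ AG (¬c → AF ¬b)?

Violated

States satisfying ¬c → AF ¬b: {n0, n1, n3, n4, n7}.
States satisfying AG (¬c → AF ¬b): ∅.
n2 is reachable from n0 and violates ¬c → AF ¬b, so AG fails at n0.
n0 ∉ Sat(AG (¬c → AF ¬b)).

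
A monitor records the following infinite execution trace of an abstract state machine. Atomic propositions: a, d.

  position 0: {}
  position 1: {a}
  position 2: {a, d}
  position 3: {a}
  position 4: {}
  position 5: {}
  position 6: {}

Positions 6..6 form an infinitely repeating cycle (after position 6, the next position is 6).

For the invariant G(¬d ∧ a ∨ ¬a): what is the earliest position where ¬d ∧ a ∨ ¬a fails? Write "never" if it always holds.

2

Check ¬d ∧ a ∨ ¬a at each position in order: 0 ✓, 1 ✓.
At position 2 the labels are {a, d}, so ¬d ∧ a ∨ ¬a is false there. This is the first violation.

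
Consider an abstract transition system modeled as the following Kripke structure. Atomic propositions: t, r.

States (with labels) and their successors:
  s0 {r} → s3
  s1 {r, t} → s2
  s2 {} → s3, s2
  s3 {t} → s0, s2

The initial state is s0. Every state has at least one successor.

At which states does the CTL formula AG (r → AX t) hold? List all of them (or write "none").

States satisfying r → AX t: {s0, s2, s3}.
States satisfying AG (r → AX t): {s0, s2, s3}.

{s0, s2, s3}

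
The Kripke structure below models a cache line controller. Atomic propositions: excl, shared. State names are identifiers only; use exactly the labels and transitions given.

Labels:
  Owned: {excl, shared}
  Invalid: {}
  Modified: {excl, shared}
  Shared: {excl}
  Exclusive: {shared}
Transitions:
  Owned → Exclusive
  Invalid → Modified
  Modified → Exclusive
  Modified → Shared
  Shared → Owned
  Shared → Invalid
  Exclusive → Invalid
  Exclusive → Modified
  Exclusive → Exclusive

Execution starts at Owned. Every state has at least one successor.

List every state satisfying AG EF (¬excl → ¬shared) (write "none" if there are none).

{Owned, Invalid, Modified, Shared, Exclusive}

States satisfying EF (¬excl → ¬shared): {Owned, Invalid, Modified, Shared, Exclusive}.
States satisfying AG EF (¬excl → ¬shared): {Owned, Invalid, Modified, Shared, Exclusive}.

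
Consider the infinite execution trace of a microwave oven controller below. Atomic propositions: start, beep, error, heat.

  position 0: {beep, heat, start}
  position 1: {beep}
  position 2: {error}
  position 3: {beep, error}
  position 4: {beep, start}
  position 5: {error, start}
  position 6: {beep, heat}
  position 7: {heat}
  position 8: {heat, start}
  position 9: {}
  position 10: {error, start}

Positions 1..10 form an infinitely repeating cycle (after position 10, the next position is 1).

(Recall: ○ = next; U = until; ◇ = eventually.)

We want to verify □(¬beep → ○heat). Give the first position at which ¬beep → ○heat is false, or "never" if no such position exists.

Check ¬beep → ○heat at each position in order: 0 ✓, 1 ✓.
At position 2 the labels are {error} and the next position 3 has {beep, error}, so ¬beep → ○heat is false there. This is the first violation.

2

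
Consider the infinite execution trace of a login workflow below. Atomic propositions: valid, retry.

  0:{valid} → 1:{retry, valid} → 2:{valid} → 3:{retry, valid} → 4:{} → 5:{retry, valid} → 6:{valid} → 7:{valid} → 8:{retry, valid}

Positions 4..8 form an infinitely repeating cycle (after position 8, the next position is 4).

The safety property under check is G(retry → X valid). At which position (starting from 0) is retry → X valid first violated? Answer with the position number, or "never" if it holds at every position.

Check retry → X valid at each position in order: 0 ✓, 1 ✓, 2 ✓.
At position 3 the labels are {retry, valid} and the next position 4 has {}, so retry → X valid is false there. This is the first violation.

3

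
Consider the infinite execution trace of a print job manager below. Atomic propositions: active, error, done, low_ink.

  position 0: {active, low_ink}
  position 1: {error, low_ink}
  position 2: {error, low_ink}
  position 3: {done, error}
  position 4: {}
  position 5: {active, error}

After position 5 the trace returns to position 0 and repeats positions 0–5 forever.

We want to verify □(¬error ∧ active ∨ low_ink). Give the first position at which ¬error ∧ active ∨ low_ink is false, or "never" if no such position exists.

3

Check ¬error ∧ active ∨ low_ink at each position in order: 0 ✓, 1 ✓, 2 ✓.
At position 3 the labels are {done, error}, so ¬error ∧ active ∨ low_ink is false there. This is the first violation.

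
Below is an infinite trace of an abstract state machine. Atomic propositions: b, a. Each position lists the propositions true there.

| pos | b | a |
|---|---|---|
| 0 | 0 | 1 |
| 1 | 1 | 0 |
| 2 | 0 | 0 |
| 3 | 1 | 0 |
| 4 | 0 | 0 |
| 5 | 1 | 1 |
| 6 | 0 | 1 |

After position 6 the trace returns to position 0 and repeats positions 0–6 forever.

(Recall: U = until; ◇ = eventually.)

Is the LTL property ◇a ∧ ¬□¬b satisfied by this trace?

a holds at position 0, which is reachable from 0, so ◇a holds.
At position 0: ◇a is true; ¬□¬b is true; so ◇a ∧ ¬□¬b is true.

Holds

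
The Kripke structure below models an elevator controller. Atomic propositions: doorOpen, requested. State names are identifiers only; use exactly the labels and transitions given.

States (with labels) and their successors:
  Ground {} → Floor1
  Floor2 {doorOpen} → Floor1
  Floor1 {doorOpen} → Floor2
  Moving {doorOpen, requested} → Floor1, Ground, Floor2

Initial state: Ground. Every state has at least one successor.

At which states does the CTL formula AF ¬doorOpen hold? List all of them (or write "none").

States satisfying ¬doorOpen: {Ground}.
States satisfying AF ¬doorOpen: {Ground}.

{Ground}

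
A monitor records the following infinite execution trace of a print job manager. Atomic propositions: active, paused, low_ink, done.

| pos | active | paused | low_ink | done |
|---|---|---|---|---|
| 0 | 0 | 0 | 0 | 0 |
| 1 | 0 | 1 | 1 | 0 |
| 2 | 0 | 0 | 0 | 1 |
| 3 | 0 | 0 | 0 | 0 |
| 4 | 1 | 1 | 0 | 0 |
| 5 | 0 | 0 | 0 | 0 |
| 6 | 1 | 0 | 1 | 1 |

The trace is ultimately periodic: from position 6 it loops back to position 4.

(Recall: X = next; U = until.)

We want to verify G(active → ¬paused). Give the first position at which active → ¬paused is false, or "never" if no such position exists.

4

Check active → ¬paused at each position in order: 0 ✓, 1 ✓, 2 ✓, 3 ✓.
At position 4 the labels are {active, paused}, so active → ¬paused is false there. This is the first violation.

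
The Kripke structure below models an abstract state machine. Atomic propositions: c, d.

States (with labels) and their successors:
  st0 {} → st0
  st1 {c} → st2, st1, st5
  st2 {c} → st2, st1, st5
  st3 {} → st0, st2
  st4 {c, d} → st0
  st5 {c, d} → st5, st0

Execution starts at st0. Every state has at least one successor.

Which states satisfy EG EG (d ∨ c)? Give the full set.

States satisfying EG (d ∨ c): {st1, st2, st5}.
States satisfying EG EG (d ∨ c): {st1, st2, st5}.

{st1, st2, st5}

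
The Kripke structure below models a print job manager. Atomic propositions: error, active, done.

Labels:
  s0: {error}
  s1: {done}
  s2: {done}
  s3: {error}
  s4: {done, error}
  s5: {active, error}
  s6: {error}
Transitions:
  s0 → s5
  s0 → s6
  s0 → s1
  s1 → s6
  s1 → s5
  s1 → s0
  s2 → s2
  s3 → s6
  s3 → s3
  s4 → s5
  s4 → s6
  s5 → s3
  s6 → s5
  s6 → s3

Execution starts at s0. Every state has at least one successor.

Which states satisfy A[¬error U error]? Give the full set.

States satisfying ¬error: {s1, s2}.
States satisfying error: {s0, s3, s4, s5, s6}.
States satisfying A[¬error U error]: {s0, s1, s3, s4, s5, s6}.

{s0, s1, s3, s4, s5, s6}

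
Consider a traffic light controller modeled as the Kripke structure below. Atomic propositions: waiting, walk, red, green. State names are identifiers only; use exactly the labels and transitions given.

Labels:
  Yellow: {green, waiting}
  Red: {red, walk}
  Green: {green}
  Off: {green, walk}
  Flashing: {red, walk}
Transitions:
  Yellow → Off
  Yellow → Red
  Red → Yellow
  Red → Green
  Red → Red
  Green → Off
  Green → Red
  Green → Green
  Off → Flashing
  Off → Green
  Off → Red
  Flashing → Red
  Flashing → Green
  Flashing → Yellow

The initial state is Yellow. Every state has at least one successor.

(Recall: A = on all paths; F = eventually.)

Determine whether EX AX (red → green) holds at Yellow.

States satisfying AX (red → green): ∅.
States satisfying EX AX (red → green): ∅.
No suitable path/successor from Yellow witnesses the formula.
Yellow ∉ Sat(EX AX (red → green)).

Violated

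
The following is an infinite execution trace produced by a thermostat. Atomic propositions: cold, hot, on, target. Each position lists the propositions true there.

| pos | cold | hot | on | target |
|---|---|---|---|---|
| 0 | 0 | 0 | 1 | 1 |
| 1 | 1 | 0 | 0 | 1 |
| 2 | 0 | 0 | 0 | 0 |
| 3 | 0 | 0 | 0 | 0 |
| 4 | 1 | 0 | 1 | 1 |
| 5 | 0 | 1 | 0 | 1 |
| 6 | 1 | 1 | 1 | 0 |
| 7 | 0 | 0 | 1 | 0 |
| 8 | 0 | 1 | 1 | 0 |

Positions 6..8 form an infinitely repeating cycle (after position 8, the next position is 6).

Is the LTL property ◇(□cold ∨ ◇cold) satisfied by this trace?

□cold ∨ ◇cold holds at position 0, which is reachable from 0, so ◇(□cold ∨ ◇cold) holds.

Yes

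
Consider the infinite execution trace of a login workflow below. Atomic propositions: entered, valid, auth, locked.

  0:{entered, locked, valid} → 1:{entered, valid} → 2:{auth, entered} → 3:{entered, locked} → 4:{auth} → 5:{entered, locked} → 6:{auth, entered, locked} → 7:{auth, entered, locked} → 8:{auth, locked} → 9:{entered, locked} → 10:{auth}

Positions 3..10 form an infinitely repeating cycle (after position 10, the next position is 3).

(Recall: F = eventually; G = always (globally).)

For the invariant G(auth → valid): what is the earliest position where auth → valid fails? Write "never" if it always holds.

Check auth → valid at each position in order: 0 ✓, 1 ✓.
At position 2 the labels are {auth, entered}, so auth → valid is false there. This is the first violation.

2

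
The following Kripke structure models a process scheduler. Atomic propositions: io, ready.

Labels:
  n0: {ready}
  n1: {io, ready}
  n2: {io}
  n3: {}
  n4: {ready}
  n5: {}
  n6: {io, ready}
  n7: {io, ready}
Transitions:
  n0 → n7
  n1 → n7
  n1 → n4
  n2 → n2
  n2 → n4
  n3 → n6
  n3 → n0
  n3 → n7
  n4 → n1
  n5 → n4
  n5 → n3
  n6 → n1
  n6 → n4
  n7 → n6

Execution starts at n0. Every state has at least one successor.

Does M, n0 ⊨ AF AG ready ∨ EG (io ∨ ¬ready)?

States satisfying AG ready: {n0, n1, n4, n6, n7}.
States satisfying AF AG ready: {n0, n1, n3, n4, n5, n6, n7}.
States satisfying io ∨ ¬ready: {n1, n2, n3, n5, n6, n7}.
States satisfying EG (io ∨ ¬ready): {n1, n2, n3, n5, n6, n7}.
States satisfying AF AG ready ∨ EG (io ∨ ¬ready): {n0, n1, n2, n3, n4, n5, n6, n7}.
n0 ∈ Sat(AF AG ready ∨ EG (io ∨ ¬ready)).

Holds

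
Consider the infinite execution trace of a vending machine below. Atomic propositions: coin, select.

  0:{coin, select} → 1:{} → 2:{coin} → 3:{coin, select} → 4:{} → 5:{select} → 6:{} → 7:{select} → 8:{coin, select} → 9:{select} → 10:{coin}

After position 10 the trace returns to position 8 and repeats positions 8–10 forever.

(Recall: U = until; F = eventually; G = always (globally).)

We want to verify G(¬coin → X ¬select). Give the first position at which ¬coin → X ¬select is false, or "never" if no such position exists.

Check ¬coin → X ¬select at each position in order: 0 ✓, 1 ✓, 2 ✓, 3 ✓.
At position 4 the labels are {} and the next position 5 has {select}, so ¬coin → X ¬select is false there. This is the first violation.

4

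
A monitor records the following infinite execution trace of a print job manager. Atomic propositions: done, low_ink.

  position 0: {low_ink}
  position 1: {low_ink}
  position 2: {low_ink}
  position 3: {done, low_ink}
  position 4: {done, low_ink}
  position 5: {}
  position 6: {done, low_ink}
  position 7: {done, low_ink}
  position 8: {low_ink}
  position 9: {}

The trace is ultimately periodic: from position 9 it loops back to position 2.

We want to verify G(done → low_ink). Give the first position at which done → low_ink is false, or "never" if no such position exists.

done → low_ink holds at every position 0..9, and those are all the positions the trace ever visits, so the invariant G(done → low_ink) is never violated.

never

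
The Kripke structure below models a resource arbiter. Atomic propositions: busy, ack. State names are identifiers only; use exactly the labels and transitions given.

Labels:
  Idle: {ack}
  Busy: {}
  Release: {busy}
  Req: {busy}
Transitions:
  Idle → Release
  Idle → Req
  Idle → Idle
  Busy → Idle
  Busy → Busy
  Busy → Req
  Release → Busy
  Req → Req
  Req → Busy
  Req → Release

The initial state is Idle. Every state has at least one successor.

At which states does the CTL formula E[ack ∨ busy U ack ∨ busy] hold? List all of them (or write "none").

{Idle, Release, Req}

States satisfying ack ∨ busy: {Idle, Release, Req}.
States satisfying E[ack ∨ busy U ack ∨ busy]: {Idle, Release, Req}.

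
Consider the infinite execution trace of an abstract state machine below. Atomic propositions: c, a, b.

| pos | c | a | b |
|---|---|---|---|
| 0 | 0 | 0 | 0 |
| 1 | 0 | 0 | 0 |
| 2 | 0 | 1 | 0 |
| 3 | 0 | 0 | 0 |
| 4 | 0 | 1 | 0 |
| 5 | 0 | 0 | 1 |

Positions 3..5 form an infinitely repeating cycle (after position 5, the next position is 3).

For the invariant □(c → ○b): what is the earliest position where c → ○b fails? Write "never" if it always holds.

never

c → ○b holds at every position 0..5, and those are all the positions the trace ever visits, so the invariant □(c → ○b) is never violated.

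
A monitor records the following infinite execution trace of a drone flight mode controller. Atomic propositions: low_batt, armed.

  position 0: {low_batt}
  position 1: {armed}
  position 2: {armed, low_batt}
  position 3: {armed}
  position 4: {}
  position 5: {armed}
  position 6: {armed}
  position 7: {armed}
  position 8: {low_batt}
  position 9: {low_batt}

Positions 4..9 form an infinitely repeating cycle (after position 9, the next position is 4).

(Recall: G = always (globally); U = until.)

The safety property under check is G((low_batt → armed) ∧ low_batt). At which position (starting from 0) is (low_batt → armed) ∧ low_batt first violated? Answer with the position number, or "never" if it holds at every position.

0

At position 0 the labels are {low_batt}, so (low_batt → armed) ∧ low_batt is false there. This is the first violation.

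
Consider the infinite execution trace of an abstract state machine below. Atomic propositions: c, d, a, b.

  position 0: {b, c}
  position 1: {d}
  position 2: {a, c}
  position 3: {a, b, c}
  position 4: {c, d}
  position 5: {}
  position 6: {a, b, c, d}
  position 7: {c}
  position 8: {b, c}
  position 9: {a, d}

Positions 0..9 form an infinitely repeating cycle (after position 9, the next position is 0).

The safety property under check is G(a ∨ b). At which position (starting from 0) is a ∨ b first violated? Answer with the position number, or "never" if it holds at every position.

1

Check a ∨ b at each position in order: 0 ✓.
At position 1 the labels are {d}, so a ∨ b is false there. This is the first violation.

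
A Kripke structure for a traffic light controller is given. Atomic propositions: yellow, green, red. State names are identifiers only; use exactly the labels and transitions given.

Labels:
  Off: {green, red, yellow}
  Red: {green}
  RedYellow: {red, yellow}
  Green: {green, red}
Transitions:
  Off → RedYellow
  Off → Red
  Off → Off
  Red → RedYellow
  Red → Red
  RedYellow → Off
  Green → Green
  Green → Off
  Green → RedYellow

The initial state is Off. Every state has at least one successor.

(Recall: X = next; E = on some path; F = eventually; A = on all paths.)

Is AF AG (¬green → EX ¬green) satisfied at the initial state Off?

Violated

States satisfying AG (¬green → EX ¬green): ∅.
States satisfying AF AG (¬green → EX ¬green): ∅.
There is a path from Off along which AG (¬green → EX ¬green) never holds.
Off ∉ Sat(AF AG (¬green → EX ¬green)).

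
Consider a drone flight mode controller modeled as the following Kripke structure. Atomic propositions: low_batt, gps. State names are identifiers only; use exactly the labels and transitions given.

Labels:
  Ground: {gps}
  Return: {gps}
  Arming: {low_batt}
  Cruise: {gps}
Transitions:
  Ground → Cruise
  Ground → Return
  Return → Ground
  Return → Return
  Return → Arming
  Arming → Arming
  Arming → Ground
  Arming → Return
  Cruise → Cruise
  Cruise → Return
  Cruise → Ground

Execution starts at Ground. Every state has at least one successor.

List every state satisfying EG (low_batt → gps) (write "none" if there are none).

{Ground, Return, Cruise}

States satisfying low_batt → gps: {Ground, Return, Cruise}.
States satisfying EG (low_batt → gps): {Ground, Return, Cruise}.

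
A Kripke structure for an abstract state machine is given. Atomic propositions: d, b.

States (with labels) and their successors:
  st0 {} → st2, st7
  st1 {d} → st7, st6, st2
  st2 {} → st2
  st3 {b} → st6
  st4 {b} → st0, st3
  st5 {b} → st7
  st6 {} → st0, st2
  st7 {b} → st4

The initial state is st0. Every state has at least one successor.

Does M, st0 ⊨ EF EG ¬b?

Holds

States satisfying EG ¬b: {st0, st1, st2, st6}.
States satisfying EF EG ¬b: {st0, st1, st2, st3, st4, st5, st6, st7}.
Some path from st0 reaches a state where EG ¬b holds.
st0 ∈ Sat(EF EG ¬b).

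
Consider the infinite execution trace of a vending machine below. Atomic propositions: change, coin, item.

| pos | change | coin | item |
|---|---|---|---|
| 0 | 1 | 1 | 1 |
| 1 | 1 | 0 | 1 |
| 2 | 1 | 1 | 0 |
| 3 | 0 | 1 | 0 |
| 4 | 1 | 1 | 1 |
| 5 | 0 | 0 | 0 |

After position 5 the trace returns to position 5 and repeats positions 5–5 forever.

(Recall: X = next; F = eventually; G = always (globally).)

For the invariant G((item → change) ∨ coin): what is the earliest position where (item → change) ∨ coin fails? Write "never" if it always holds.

never

(item → change) ∨ coin holds at every position 0..5, and those are all the positions the trace ever visits, so the invariant G((item → change) ∨ coin) is never violated.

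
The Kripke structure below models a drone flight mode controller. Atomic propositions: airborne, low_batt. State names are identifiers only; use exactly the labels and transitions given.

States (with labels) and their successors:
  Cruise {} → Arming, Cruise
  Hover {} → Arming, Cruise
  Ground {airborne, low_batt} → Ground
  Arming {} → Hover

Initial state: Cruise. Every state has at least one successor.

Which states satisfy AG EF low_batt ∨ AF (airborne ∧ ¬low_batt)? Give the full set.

{Ground}

States satisfying EF low_batt: {Ground}.
States satisfying AG EF low_batt: {Ground}.
States satisfying airborne ∧ ¬low_batt: ∅.
States satisfying AF (airborne ∧ ¬low_batt): ∅.
States satisfying AG EF low_batt ∨ AF (airborne ∧ ¬low_batt): {Ground}.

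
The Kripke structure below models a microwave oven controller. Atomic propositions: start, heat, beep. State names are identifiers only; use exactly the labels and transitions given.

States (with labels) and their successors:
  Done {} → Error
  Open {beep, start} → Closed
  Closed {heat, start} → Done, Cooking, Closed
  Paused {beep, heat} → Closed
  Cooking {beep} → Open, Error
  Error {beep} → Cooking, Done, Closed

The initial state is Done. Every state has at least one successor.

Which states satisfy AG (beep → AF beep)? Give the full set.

States satisfying beep → AF beep: {Done, Open, Closed, Paused, Cooking, Error}.
States satisfying AG (beep → AF beep): {Done, Open, Closed, Paused, Cooking, Error}.

{Done, Open, Closed, Paused, Cooking, Error}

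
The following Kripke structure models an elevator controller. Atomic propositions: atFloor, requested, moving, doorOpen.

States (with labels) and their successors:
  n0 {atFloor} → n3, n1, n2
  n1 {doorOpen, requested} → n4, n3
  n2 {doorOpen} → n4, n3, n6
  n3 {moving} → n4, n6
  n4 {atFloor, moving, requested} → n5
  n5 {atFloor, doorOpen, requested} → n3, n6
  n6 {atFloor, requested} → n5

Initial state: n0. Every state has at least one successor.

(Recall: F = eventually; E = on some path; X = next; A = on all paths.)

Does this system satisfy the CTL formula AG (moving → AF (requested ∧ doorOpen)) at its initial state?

Yes

States satisfying moving → AF (requested ∧ doorOpen): {n0, n1, n2, n3, n4, n5, n6}.
States satisfying AG (moving → AF (requested ∧ doorOpen)): {n0, n1, n2, n3, n4, n5, n6}.
Every state reachable from n0 satisfies moving → AF (requested ∧ doorOpen).
n0 ∈ Sat(AG (moving → AF (requested ∧ doorOpen))).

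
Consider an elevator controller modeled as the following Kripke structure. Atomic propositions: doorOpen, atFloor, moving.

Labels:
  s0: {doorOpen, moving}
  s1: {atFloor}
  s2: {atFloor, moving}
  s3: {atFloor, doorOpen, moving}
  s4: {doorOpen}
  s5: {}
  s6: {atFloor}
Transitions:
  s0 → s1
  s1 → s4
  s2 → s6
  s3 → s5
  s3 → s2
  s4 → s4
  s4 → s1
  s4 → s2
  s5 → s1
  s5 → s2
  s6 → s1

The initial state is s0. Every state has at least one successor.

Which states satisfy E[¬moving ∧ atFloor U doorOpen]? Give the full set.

States satisfying ¬moving ∧ atFloor: {s1, s6}.
States satisfying doorOpen: {s0, s3, s4}.
States satisfying E[¬moving ∧ atFloor U doorOpen]: {s0, s1, s3, s4, s6}.

{s0, s1, s3, s4, s6}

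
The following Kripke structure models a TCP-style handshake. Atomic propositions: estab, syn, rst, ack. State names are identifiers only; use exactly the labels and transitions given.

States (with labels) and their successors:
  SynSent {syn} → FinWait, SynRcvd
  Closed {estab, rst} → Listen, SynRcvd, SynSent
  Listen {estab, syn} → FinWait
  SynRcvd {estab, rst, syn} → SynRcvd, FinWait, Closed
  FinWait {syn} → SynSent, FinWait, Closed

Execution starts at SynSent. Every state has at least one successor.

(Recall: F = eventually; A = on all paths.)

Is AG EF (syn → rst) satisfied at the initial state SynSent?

States satisfying EF (syn → rst): {SynSent, Closed, Listen, SynRcvd, FinWait}.
States satisfying AG EF (syn → rst): {SynSent, Closed, Listen, SynRcvd, FinWait}.
Every state reachable from SynSent satisfies EF (syn → rst).
SynSent ∈ Sat(AG EF (syn → rst)).

Yes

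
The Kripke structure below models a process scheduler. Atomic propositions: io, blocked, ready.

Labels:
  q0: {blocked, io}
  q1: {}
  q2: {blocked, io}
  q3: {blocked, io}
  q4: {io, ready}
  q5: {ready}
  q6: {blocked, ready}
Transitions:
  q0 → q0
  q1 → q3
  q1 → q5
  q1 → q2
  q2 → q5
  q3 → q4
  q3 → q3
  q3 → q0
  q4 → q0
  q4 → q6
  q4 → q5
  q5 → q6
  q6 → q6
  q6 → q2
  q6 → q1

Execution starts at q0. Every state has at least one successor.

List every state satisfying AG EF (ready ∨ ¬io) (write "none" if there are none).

none

States satisfying EF (ready ∨ ¬io): {q1, q2, q3, q4, q5, q6}.
States satisfying AG EF (ready ∨ ¬io): ∅.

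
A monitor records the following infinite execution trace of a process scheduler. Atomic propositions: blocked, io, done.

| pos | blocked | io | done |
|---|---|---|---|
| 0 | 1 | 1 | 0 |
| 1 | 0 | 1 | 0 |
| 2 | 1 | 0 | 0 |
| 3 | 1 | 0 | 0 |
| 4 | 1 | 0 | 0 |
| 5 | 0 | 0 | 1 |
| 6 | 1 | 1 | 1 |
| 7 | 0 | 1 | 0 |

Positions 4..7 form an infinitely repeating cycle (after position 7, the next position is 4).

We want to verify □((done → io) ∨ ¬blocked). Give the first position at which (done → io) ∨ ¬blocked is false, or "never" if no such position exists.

(done → io) ∨ ¬blocked holds at every position 0..7, and those are all the positions the trace ever visits, so the invariant □((done → io) ∨ ¬blocked) is never violated.

never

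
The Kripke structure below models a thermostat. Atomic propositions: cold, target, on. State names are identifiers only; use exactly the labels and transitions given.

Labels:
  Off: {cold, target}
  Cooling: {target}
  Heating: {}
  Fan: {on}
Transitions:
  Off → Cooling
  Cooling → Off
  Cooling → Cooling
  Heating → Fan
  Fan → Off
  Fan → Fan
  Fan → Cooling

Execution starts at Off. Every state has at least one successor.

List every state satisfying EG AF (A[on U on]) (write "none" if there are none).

{Heating, Fan}

States satisfying AF (A[on U on]): {Heating, Fan}.
States satisfying EG AF (A[on U on]): {Heating, Fan}.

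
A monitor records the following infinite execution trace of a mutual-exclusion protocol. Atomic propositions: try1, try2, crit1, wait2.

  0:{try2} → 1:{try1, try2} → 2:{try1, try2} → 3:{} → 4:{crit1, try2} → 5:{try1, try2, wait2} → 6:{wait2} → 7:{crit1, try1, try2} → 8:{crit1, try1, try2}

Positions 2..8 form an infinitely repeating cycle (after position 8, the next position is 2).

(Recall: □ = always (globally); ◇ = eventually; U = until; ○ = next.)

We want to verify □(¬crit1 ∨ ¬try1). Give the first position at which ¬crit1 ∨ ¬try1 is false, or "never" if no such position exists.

7

Check ¬crit1 ∨ ¬try1 at each position in order: 0 ✓, 1 ✓, 2 ✓, 3 ✓, 4 ✓, 5 ✓, 6 ✓.
At position 7 the labels are {crit1, try1, try2}, so ¬crit1 ∨ ¬try1 is false there. This is the first violation.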